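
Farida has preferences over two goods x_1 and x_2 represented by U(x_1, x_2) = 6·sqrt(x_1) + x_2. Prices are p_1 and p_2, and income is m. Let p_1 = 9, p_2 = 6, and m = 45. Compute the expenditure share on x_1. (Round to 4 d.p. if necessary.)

share on x_1 = 0.8

Thus x_1* = (3·p_2/p_1)² — independent of m — with the rest of income spent on x_2.
Plugging in: x_1* = (3·6/9)² = 4, x_2* = 1.5.
Expenditure on x_1: 9·4 = 36; share = 0.8.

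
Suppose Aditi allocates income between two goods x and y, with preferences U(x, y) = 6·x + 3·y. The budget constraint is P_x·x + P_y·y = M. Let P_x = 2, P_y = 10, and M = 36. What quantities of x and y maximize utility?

Perfect substitutes: compare marginal utility per dollar. 6/P_x vs 3/P_y → 3 vs 0.3.
x gives more utility per dollar, so spend all income on x: x* = M/P_x, y* = 0.
Numerically: x* = 18, y* = 0.

x* = 18, y* = 0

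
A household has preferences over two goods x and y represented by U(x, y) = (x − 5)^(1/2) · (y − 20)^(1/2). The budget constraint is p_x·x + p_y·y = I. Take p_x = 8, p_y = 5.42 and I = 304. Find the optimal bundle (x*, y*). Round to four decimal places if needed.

x* = 14.725, y* = 34.3542

This is Cobb-Douglas in (x−5, y−20): tangency gives 0.5·p_y·(y−20) = 0.5·p_x·(x−5).
Substituting into the budget: x* = 5 + 0.5·(I − 5·p_x − 20·p_y)/p_x, and y* = 20 + 0.5·(…)/p_y.
Discretionary income = 304 − 5·8 − 20·5.42 = 155.6; x* = 5 + 0.5·155.6/8 = 14.725; y* = 20 + 0.5·155.6/5.42 = 34.3542.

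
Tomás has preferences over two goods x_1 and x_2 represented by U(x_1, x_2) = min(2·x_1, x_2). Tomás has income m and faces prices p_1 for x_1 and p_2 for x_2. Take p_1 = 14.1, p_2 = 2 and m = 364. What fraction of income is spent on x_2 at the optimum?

share on x_2 = 0.221

Leontief preferences: the optimum is at the kink where x_1/1 = x_2/2, i.e. x_2 = 2·x_1.
Budget: p_1·x_1 + p_2·2·x_1 = m, so (p_1 + 2·p_2)·x_1 = m.
Demand: x_1*(p_1,p_2,m) = m/(p_1 + 2·p_2), x_2* = 2·m/(p_1 + 2·p_2).
Here 14.1 + 2·2 = 18.1, giving x_1* = 20.1105 and x_2* = 40.221.
Expenditure on x_2: 2·40.221 = 80.442; share = 0.221.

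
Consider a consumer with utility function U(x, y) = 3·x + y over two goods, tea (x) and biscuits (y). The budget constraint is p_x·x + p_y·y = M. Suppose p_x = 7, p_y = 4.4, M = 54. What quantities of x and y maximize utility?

x* = 7.7143, y* = 0

Perfect substitutes: compare marginal utility per dollar. 3/p_x vs 1/p_y → 0.4286 vs 0.2273.
x gives more utility per dollar, so spend all income on x: x* = M/p_x, y* = 0.
Numerically: x* = 7.7143, y* = 0.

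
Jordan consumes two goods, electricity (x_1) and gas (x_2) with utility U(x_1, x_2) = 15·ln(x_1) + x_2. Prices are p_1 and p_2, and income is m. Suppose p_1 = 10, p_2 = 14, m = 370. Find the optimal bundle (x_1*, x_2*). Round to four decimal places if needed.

x_1* = 21, x_2* = 11.4286

So x_1*(p_1,p_2) = 15·p_2/p_1, independent of income; and x_2* = (m − 15·p_2)/p_2.
At the given prices: x_1* = 15·14/10 = 21, and x_2* = 11.4286.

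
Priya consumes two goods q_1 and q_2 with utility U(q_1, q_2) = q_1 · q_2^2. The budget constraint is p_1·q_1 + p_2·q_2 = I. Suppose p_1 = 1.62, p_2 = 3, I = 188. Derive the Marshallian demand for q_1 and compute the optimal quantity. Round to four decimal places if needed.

q_1* = 38.6831

The MRS is (1/2)·q_2/q_1. Set MRS = p_1/p_2.
Rearranging, p_2·q_2 = 2·p_1·q_1. Substituting into the budget gives p_1·q_1·(1 + 2) = I.
Demand: q_1*(p_1,p_2,I) = 1/3·I/p_1 and q_2* = 2/3·I/p_2.
At p_1=1.62, p_2=3, I=188: q_1* = 1/3·188/1.62 = 38.6831.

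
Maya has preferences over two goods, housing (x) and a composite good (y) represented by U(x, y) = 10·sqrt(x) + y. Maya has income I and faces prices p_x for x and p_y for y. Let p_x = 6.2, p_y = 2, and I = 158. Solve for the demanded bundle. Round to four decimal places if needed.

Utility is quasi-linear in y; the FOC for x is 5/√x = p_x/p_y.
Thus x* = (5·p_y/p_x)² — independent of I — with the rest of income spent on y.
Plugging in: x* = (5·2/6.2)² = 2.6015, y* = 70.9355.

x* = 2.6015, y* = 70.9355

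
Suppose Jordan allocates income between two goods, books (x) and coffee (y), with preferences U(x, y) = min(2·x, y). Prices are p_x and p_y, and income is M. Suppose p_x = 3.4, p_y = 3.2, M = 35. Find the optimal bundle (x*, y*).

Leontief preferences: the optimum is at the kink where x/1 = y/2, i.e. y = 2·x.
Budget: p_x·x + p_y·2·x = M, so (p_x + 2·p_y)·x = M.
Demand: x*(p_x,p_y,M) = M/(p_x + 2·p_y), y* = 2·M/(p_x + 2·p_y).
Here 3.4 + 2·3.2 = 9.8, giving x* = 3.5714 and y* = 7.1429.

x* = 3.5714, y* = 7.1429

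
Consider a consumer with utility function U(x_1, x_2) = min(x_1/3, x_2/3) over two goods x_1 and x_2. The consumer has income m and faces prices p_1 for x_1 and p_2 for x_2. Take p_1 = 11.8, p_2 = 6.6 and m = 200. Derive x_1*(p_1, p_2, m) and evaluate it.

x_1* = 10.8696

Leontief preferences: the optimum is at the kink where x_1/3 = x_2/3, i.e. x_2 = x_1.
Budget: p_1·x_1 + p_2·x_1 = m, so (3·p_1 + 3·p_2)·x_1 = 3·m.
Demand: x_1*(p_1,p_2,m) = 3·m/(3·p_1 + 3·p_2), x_2* = 3·m/(3·p_1 + 3·p_2).
Here 3·11.8 + 3·6.6 = 55.2, giving x_1* = 10.8696.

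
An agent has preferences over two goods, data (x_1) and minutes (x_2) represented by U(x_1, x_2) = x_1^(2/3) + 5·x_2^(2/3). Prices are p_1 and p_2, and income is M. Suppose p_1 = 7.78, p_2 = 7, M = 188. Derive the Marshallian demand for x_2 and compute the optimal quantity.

x_2* = 26.6843

MU_x_1 ∝ x_1^(-1/3), MU_x_2 ∝ 5·x_2^(-1/3), so MRS = (1/5)·(x_2/x_1)^(1/3) = p_1/p_2.
Hence x_2/x_1 = (5·p_1/p_2)^(1/(1/3)), i.e. raised to the 3 power.
Substitute x_2 = (x_2/x_1)·x_1 into the budget: x_1* = M/(p_1 + p_2·(x_2/x_1)).
Numerically x_2/x_1 = 171.614778, so x_1* = 188/(7.78 + 7·171.614778) = 0.1555 and x_2* = 171.614778·0.1555 = 26.6843.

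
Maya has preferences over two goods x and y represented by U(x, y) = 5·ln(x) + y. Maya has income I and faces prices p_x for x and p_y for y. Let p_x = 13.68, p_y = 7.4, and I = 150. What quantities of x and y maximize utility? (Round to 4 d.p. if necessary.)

MU_x = 5/x, MU_y = 1. Tangency: 5/x = p_x/p_y.
So x*(p_x,p_y) = 5·p_y/p_x, independent of income; and y* = (I − 5·p_y)/p_y.
At the given prices: x* = 5·7.4/13.68 = 2.7047, and y* = 15.2703.

x* = 2.7047, y* = 15.2703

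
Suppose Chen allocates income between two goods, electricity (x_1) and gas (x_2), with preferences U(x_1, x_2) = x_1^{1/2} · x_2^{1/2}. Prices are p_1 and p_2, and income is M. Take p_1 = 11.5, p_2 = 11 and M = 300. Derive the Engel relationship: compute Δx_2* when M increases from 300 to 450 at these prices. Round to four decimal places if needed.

MU_x_1/MU_x_2 = (0.5·x_2)/(0.5·x_1); tangency sets this equal to p_1/p_2.
So 0.5·p_2·x_2 = 0.5·p_1·x_1; combined with the budget, a share 0.5 of income goes to x_1.
Demand: x_1*(p_1,p_2,M) = 0.5·M/p_1 and x_2* = 0.5·M/p_2.
At p_1=11.5, p_2=11, M=300: x_2* = 0.5·300/11 = 13.6364.
At M' = 450: x_2* = 20.4545. Change: 20.4545 − 13.6364 = 6.8182.

Δx_2* = 6.8182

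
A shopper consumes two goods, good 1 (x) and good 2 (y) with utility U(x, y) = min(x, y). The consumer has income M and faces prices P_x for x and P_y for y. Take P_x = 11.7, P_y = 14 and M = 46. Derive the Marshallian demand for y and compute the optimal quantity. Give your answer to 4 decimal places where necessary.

Leontief preferences: the optimum is at the kink where x/1 = y/1, i.e. y = x.
Budget: P_x·x + P_y·x = M, so (P_x + P_y)·x = M.
Demand: x*(P_x,P_y,M) = M/(P_x + P_y), y* = M/(P_x + P_y).
Here 11.7 + 14 = 25.7, giving y* = 1.7899.

y* = 1.7899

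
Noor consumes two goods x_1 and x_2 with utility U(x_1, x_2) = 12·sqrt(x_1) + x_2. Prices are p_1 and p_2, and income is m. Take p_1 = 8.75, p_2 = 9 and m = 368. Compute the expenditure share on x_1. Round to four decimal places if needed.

Set MRS = p_1/p_2: 6·x_1^(−1/2) = p_1/p_2.
Thus x_1* = (6·p_2/p_1)² — independent of m — with the rest of income spent on x_2.
Plugging in: x_1* = (6·9/8.75)² = 38.0865, x_2* = 3.8603.
Expenditure on x_1: 8.75·38.0865 = 333.2571; share = 0.9056.

share on x_1 = 0.9056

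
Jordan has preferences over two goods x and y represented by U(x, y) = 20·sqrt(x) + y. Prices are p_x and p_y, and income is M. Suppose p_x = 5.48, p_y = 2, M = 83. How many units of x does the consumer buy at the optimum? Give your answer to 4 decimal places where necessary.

x* = 13.3198

Set MRS = p_x/p_y: 10·x^(−1/2) = p_x/p_y.
Thus x* = (10·p_y/p_x)² — independent of M — with the rest of income spent on y.
Plugging in: x* = (10·2/5.48)² = 13.3198.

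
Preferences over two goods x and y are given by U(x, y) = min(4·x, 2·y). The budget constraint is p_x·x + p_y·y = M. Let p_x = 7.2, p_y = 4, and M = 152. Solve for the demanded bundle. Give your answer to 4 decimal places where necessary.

Leontief preferences: the optimum is at the kink where x/2 = y/4, i.e. y = 2·x.
Budget: p_x·x + p_y·2·x = M, so (2·p_x + 4·p_y)·x = 2·M.
Demand: x*(p_x,p_y,M) = 2·M/(2·p_x + 4·p_y), y* = 4·M/(2·p_x + 4·p_y).
Here 2·7.2 + 4·4 = 30.4, giving x* = 10 and y* = 20.

x* = 10, y* = 20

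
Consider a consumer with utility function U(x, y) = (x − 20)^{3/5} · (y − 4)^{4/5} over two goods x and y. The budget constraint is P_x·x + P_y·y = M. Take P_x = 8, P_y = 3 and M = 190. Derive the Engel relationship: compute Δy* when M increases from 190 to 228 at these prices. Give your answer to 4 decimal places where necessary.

Δy* = 7.2381

Let x' = x−20, y' = y−4. MRS = (3/4)·y'/x' = P_x/P_y.
Substituting into the budget: x* = 20 + 3/7·(M − 20·P_x − 4·P_y)/P_x, and y* = 4 + 4/7·(…)/P_y.
Discretionary income = 190 − 20·8 − 4·3 = 18; y* = 4 + 4/7·18/3 = 7.4286.
At M' = 228: y* = 14.6667. Change: 14.6667 − 7.4286 = 7.2381.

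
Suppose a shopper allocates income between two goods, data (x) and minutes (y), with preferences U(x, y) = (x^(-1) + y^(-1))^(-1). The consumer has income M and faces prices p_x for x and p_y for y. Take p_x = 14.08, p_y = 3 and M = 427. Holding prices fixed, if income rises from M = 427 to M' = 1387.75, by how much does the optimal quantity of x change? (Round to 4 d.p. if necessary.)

Δx* = 46.6854

MU_x ∝ x^(-2), MU_y ∝ y^(-2), so MRS = (y/x)^(2) = p_x/p_y.
Hence y/x = (p_x/p_y)^(1/(2)), i.e. raised to the 0.5 power.
Substitute y = (y/x)·x into the budget: x* = M/(p_x + p_y·(y/x)).
Numerically y/x = 2.16641, so x* = 427/(14.08 + 3·2.16641) = 20.7491.
At M' = 1387.75: x* = 67.4345. Change: 67.4345 − 20.7491 = 46.6854.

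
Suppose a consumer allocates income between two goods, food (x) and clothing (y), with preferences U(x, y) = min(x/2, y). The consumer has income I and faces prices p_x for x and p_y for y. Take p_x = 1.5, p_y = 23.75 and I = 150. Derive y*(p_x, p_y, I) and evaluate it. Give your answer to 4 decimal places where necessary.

With perfect complements, no substitution: consume in ratio x:y = 2:1.
Budget: p_x·x + p_y·(1/2)·x = I, so (2·p_x + p_y)·x = 2·I.
Demand: x*(p_x,p_y,I) = 2·I/(2·p_x + p_y), y* = I/(2·p_x + p_y).
Here 2·1.5 + 23.75 = 26.75, giving y* = 5.6075.

y* = 5.6075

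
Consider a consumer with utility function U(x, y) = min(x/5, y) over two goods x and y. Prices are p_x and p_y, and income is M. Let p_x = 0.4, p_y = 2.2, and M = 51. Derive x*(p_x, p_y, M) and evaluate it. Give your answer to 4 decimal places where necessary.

x* = 60.7143

Leontief preferences: the optimum is at the kink where x/5 = y/1, i.e. y = (1/5)·x.
Budget: p_x·x + p_y·(1/5)·x = M, so (5·p_x + p_y)·x = 5·M.
Demand: x*(p_x,p_y,M) = 5·M/(5·p_x + p_y), y* = M/(5·p_x + p_y).
Here 5·0.4 + 2.2 = 4.2, giving x* = 60.7143.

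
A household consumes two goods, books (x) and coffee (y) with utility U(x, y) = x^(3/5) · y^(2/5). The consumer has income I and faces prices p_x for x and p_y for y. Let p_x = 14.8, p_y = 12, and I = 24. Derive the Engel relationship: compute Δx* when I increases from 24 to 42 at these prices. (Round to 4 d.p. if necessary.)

Δx* = 0.7297

Tangency: MRS = (3/2)·y/x = p_x/p_y.
So 0.6·p_y·y = 0.4·p_x·x; combined with the budget, a share 0.6 of income goes to x.
Demand: x*(p_x,p_y,I) = 0.6·I/p_x and y* = 0.4·I/p_y.
At p_x=14.8, p_y=12, I=24: x* = 0.6·24/14.8 = 0.973.
At I' = 42: x* = 1.7027. Change: 1.7027 − 0.973 = 0.7297.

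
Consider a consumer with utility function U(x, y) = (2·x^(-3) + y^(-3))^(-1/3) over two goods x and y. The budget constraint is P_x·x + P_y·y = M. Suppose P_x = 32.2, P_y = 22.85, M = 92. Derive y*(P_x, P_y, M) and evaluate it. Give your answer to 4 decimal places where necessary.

MRS = MU_x/MU_y = 2·(y/x)^(4). Set equal to P_x/P_y.
Solve for the ratio: y/x = [(1/2)·P_x/P_y]^(0.25).
Substitute y = (y/x)·x into the budget: x* = M/(P_x + P_y·(y/x)).
Numerically y/x = 0.916189, so x* = 92/(32.2 + 22.85·0.916189) = 1.7314 and y* = 0.916189·1.7314 = 1.5863.

y* = 1.5863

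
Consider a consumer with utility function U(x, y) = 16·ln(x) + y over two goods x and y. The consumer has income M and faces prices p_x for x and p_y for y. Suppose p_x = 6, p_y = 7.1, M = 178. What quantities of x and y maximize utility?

x* = 18.9333, y* = 9.0704

Set MRS = p_x/p_y: (16/x)/1 = p_x/p_y.
So x*(p_x,p_y) = 16·p_y/p_x, independent of income; and y* = (M − 16·p_y)/p_y.
At the given prices: x* = 16·7.1/6 = 18.9333, and y* = 9.0704.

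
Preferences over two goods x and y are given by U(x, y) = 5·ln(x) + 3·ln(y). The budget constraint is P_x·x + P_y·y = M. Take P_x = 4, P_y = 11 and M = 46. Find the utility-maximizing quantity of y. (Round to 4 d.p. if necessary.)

y* = 1.5682

Demand: x*(P_x,P_y,M) = 0.625·M/P_x and y* = 0.375·M/P_y.
At P_x=4, P_y=11, M=46: y* = 0.375·46/11 = 1.5682.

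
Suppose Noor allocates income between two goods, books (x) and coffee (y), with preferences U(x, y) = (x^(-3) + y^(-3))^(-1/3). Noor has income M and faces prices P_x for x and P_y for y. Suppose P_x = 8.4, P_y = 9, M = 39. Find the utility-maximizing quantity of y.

MRS = MU_x/MU_y = (y/x)^(4). Set equal to P_x/P_y.
Hence y/x = (P_x/P_y)^(1/(4)), i.e. raised to the 0.25 power.
Substitute y = (y/x)·x into the budget: x* = M/(P_x + P_y·(y/x)).
Numerically y/x = 0.9829, so x* = 39/(8.4 + 9·0.9829) = 2.2614 and y* = 0.9829·2.2614 = 2.2227.

y* = 2.2227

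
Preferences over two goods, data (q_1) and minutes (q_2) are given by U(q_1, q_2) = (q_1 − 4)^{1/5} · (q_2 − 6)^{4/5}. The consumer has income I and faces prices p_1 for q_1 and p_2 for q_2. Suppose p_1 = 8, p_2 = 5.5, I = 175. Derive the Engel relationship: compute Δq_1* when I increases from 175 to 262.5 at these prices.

MRS = (1/4)·(q_2−6)/(q_1−4). Tangency with p_1/p_2 gives q_2−6 = 4·(p_1/p_2)·(q_1−4).
Substituting into the budget: q_1* = 4 + 0.2·(I − 4·p_1 − 6·p_2)/p_1, and q_2* = 6 + 0.8·(…)/p_2.
Discretionary income = 175 − 4·8 − 6·5.5 = 110; q_1* = 4 + 0.2·110/8 = 6.75.
At I' = 262.5: q_1* = 8.9375. Change: 8.9375 − 6.75 = 2.1875.

Δq_1* = 2.1875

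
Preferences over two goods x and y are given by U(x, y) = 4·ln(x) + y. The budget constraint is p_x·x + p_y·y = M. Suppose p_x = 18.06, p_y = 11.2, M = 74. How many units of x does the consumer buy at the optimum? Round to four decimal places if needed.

Set MRS = p_x/p_y: (4/x)/1 = p_x/p_y.
So x*(p_x,p_y) = 4·p_y/p_x, independent of income; and y* = (M − 4·p_y)/p_y.
At the given prices: x* = 4·11.2/18.06 = 2.4806.

x* = 2.4806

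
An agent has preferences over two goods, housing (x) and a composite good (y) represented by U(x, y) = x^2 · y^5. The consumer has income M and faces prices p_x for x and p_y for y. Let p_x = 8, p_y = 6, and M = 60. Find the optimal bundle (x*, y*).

The MRS is (2/5)·y/x. Set MRS = p_x/p_y.
So 2·p_y·y = 5·p_x·x; combined with the budget, a share 2/7 of income goes to x.
Demand: x*(p_x,p_y,M) = 2/7·M/p_x and y* = 5/7·M/p_y.
At p_x=8, p_y=6, M=60: x* = 2/7·60/8 = 2.1429, y* = 7.1429.

x* = 2.1429, y* = 7.1429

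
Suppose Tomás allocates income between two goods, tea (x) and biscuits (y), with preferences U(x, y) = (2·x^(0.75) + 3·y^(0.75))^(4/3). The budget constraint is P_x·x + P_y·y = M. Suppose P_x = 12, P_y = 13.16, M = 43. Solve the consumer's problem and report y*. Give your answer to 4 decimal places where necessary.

y* = 2.5921

MRS = MU_x/MU_y = (2/3)·(y/x)^(0.25). Set equal to P_x/P_y.
Solve for the ratio: y/x = [(3/2)·P_x/P_y]^(4).
Substitute y = (y/x)·x into the budget: x* = M/(P_x + P_y·(y/x)).
Numerically y/x = 3.499987, so x* = 43/(12 + 13.16·3.499987) = 0.7406 and y* = 3.499987·0.7406 = 2.5921.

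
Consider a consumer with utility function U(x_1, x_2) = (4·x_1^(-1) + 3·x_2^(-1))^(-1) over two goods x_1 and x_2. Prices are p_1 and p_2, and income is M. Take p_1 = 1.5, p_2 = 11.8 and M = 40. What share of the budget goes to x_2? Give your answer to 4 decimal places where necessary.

share on x_2 = 0.7084

From the CES first-order condition, (4/3)·(x_2/x_1)^(2) = p_1/p_2.
Solve for the ratio: x_2/x_1 = [(3/4)·p_1/p_2]^(0.5).
With the ratio pinned down, the budget gives x_1* = M/(p_1 + p_2·(x_2/x_1)) and x_2* = (x_2/x_1)·x_1*.
Numerically x_2/x_1 = 0.30877, so x_1* = 40/(1.5 + 11.8·0.30877) = 7.7768 and x_2* = 0.30877·7.7768 = 2.4013.
Expenditure on x_2: 11.8·2.4013 = 28.3348; share = 0.7084.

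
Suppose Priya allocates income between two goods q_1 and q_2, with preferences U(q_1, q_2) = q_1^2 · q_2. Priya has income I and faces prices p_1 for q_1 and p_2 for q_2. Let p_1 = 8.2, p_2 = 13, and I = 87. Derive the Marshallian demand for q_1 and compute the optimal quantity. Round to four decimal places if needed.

Tangency: MRS = 2·q_2/q_1 = p_1/p_2.
So 2·p_2·q_2 = p_1·q_1; combined with the budget, a share 2/3 of income goes to q_1.
Demand: q_1*(p_1,p_2,I) = 2/3·I/p_1 and q_2* = 1/3·I/p_2.
At p_1=8.2, p_2=13, I=87: q_1* = 2/3·87/8.2 = 7.0732.

q_1* = 7.0732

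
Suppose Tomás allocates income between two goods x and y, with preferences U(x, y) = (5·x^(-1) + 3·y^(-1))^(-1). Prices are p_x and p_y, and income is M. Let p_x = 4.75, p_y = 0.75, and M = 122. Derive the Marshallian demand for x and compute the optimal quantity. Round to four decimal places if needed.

MU_x ∝ 5·x^(-2), MU_y ∝ 3·y^(-2), so MRS = (5/3)·(y/x)^(2) = p_x/p_y.
Hence y/x = ((3/5)·p_x/p_y)^(1/(2)), i.e. raised to the 0.5 power.
Substitute y = (y/x)·x into the budget: x* = M/(p_x + p_y·(y/x)).
Numerically y/x = 1.949359, so x* = 122/(4.75 + 0.75·1.949359) = 19.6393.

x* = 19.6393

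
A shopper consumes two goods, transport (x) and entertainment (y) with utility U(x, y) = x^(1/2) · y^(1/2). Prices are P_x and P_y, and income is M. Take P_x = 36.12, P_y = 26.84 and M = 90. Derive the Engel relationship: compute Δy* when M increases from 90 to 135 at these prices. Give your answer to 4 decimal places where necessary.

Tangency: MRS = y/x = P_x/P_y.
Rearranging, P_y·y = P_x·x. Substituting into the budget gives P_x·x·(1 + 1) = M.
Demand: x*(P_x,P_y,M) = 0.5·M/P_x and y* = 0.5·M/P_y.
At P_x=36.12, P_y=26.84, M=90: y* = 0.5·90/26.84 = 1.6766.
At M' = 135: y* = 2.5149. Change: 2.5149 − 1.6766 = 0.8383.

Δy* = 0.8383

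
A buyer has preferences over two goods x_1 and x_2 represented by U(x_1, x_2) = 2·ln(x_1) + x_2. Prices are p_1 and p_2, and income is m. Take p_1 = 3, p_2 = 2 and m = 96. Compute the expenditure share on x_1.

share on x_1 = 0.0417

MU_x_1 = 2/x_1, MU_x_2 = 1. Tangency: 2/x_1 = p_1/p_2.
So x_1*(p_1,p_2) = 2·p_2/p_1, independent of income; and x_2* = (m − 2·p_2)/p_2.
At the given prices: x_1* = 2·2/3 = 1.3333, and x_2* = 46.
Expenditure on x_1: 3·1.3333 = 4; share = 0.0417.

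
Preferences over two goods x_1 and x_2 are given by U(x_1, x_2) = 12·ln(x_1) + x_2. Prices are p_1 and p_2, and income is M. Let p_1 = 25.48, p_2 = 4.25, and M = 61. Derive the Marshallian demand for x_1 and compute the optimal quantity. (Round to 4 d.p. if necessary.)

Set MRS = p_1/p_2: (12/x_1)/1 = p_1/p_2.
So x_1*(p_1,p_2) = 12·p_2/p_1, independent of income; and x_2* = (M − 12·p_2)/p_2.
At the given prices: x_1* = 12·4.25/25.48 = 2.0016.

x_1* = 2.0016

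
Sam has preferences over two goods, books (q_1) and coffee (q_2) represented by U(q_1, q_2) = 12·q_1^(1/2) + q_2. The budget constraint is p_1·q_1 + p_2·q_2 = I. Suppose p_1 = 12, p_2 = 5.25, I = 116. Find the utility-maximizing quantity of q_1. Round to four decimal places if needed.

q_1* = 6.8906

Plugging in: q_1* = (6·5.25/12)² = 6.8906.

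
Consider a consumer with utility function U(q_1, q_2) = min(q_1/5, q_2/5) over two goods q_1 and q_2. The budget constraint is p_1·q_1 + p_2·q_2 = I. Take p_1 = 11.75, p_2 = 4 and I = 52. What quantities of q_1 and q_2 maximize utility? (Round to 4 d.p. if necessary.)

q_1* = 3.3016, q_2* = 3.3016

Leontief preferences: the optimum is at the kink where q_1/5 = q_2/5, i.e. q_2 = q_1.
Budget: p_1·q_1 + p_2·q_1 = I, so (5·p_1 + 5·p_2)·q_1 = 5·I.
Demand: q_1*(p_1,p_2,I) = 5·I/(5·p_1 + 5·p_2), q_2* = 5·I/(5·p_1 + 5·p_2).
Here 5·11.75 + 5·4 = 78.75, giving q_1* = 3.3016 and q_2* = 3.3016.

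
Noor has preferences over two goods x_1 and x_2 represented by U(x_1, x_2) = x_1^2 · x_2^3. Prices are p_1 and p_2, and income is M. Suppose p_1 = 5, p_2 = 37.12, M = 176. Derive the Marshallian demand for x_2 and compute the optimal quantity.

At p_1=5, p_2=37.12, M=176: x_2* = 0.6·176/37.12 = 2.8448.

x_2* = 2.8448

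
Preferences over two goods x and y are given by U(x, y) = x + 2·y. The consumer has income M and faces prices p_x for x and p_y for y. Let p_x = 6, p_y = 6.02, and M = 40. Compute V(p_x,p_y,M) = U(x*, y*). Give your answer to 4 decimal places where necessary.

V = 13.289

Perfect substitutes: compare marginal utility per dollar. 1/p_x vs 2/p_y → 0.1667 vs 0.3322.
y gives more utility per dollar, so spend all income on y: y* = M/p_y, x* = 0.
Numerically: x* = 0, y* = 6.6445.
Utility at the optimum: U(0, 6.6445) = 13.289.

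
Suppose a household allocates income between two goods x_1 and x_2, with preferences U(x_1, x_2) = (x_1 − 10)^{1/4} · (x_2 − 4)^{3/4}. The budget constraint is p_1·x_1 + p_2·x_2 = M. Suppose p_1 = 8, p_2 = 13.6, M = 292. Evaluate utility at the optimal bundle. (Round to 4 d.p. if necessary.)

Let x_1' = x_1−10, x_2' = x_2−4. MRS = (1/3)·x_2'/x_1' = p_1/p_2.
After buying the subsistence bundle (10, 4), a share 0.25 of the remaining income goes to x_1: x_1* = 10 + 0.25·(M − 10p_1 − 4p_2)/p_1.
Discretionary income = 292 − 10·8 − 4·13.6 = 157.6; x_1* = 10 + 0.25·157.6/8 = 14.925; x_2* = 4 + 0.75·157.6/13.6 = 12.6912.
Utility at the optimum: U(14.925, 12.6912) = 7.5407.

V = 7.5407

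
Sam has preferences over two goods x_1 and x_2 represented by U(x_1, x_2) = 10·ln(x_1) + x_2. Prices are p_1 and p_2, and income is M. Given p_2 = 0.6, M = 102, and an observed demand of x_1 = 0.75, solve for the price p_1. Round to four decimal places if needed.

p_1 = 8

MU_x_1 = 10/x_1, MU_x_2 = 1. Tangency: 10/x_1 = p_1/p_2.
So x_1*(p_1,p_2) = 10·p_2/p_1, independent of income; and x_2* = (M − 10·p_2)/p_2.
Set x_1* = 0.75 in the demand function and solve for p_1: p_1 = 8.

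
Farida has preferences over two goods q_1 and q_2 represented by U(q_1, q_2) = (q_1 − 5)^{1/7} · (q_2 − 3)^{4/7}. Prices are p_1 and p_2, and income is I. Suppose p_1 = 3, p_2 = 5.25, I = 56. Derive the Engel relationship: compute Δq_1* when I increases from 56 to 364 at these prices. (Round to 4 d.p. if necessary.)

Δq_1* = 20.5333

MRS = (1/4)·(q_2−3)/(q_1−5). Tangency with p_1/p_2 gives q_2−3 = 4·(p_1/p_2)·(q_1−5).
After buying the subsistence bundle (5, 3), a share 0.2 of the remaining income goes to q_1: q_1* = 5 + 0.2·(I − 5p_1 − 3p_2)/p_1.
Discretionary income = 56 − 5·3 − 3·5.25 = 25.25; q_1* = 5 + 0.2·25.25/3 = 6.6833.
At I' = 364: q_1* = 27.2167. Change: 27.2167 − 6.6833 = 20.5333.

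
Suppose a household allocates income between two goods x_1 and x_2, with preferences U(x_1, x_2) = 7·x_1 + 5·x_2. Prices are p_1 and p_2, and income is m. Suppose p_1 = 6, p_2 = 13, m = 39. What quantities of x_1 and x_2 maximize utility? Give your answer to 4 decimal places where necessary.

Perfect substitutes: compare marginal utility per dollar. 7/p_1 vs 5/p_2 → 1.1667 vs 0.3846.
x_1 gives more utility per dollar, so spend all income on x_1: x_1* = m/p_1, x_2* = 0.
Numerically: x_1* = 6.5, x_2* = 0.

x_1* = 6.5, x_2* = 0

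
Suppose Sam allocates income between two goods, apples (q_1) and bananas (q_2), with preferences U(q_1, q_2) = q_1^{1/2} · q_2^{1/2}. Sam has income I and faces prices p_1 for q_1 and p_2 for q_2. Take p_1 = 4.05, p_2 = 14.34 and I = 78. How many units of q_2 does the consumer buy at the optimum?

At p_1=4.05, p_2=14.34, I=78: q_2* = 0.5·78/14.34 = 2.7197.

q_2* = 2.7197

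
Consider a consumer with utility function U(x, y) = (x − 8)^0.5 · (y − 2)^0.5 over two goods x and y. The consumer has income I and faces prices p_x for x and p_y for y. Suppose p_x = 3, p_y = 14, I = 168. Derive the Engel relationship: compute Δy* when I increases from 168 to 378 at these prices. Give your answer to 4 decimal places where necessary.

Δy* = 7.5

Let x' = x−8, y' = y−2. MRS = y'/x' = p_x/p_y.
Substituting into the budget: x* = 8 + 0.5·(I − 8·p_x − 2·p_y)/p_x, and y* = 2 + 0.5·(…)/p_y.
Discretionary income = 168 − 8·3 − 2·14 = 116; y* = 2 + 0.5·116/14 = 6.1429.
At I' = 378: y* = 13.6429. Change: 13.6429 − 6.1429 = 7.5.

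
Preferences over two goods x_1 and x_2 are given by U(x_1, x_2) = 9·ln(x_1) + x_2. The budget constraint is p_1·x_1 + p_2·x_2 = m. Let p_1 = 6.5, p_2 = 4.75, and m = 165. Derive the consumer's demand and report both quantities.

So x_1*(p_1,p_2) = 9·p_2/p_1, independent of income; and x_2* = (m − 9·p_2)/p_2.
At the given prices: x_1* = 9·4.75/6.5 = 6.5769, and x_2* = 25.7368.

x_1* = 6.5769, x_2* = 25.7368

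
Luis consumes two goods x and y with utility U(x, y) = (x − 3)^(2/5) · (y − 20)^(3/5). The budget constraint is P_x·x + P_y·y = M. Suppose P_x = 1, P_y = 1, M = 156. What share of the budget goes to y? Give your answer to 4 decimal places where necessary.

share on y = 0.6397

After buying the subsistence bundle (3, 20), a share 0.4 of the remaining income goes to x: x* = 3 + 0.4·(M − 3P_x − 20P_y)/P_x.
Discretionary income = 156 − 3·1 − 20·1 = 133; x* = 3 + 0.4·133/1 = 56.2; y* = 20 + 0.6·133/1 = 99.8.
Expenditure on y: 1·99.8 = 99.8; share = 0.6397.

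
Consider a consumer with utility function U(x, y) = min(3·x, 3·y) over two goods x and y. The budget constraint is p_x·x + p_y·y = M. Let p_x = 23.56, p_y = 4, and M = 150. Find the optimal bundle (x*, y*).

x* = 5.4427, y* = 5.4427

With perfect complements, no substitution: consume in ratio x:y = 3:3.
Budget: p_x·x + p_y·x = M, so (3·p_x + 3·p_y)·x = 3·M.
Demand: x*(p_x,p_y,M) = 3·M/(3·p_x + 3·p_y), y* = 3·M/(3·p_x + 3·p_y).
Here 3·23.56 + 3·4 = 82.68, giving x* = 5.4427 and y* = 5.4427.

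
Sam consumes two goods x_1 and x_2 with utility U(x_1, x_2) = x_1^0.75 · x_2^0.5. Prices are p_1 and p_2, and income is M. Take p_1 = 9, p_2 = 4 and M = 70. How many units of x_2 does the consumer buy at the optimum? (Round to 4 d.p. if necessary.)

x_2* = 7

Tangency: MRS = (3/2)·x_2/x_1 = p_1/p_2.
So 0.75·p_2·x_2 = 0.5·p_1·x_1; combined with the budget, a share 0.6 of income goes to x_1.
Demand: x_1*(p_1,p_2,M) = 0.6·M/p_1 and x_2* = 0.4·M/p_2.
At p_1=9, p_2=4, M=70: x_2* = 0.4·70/4 = 7.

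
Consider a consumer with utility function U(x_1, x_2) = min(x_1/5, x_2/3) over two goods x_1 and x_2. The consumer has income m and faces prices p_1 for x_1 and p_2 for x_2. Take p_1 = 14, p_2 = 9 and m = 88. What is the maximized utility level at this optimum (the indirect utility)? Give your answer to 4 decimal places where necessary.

Leontief preferences: the optimum is at the kink where x_1/5 = x_2/3, i.e. x_2 = (3/5)·x_1.
Budget: p_1·x_1 + p_2·(3/5)·x_1 = m, so (5·p_1 + 3·p_2)·x_1 = 5·m.
Demand: x_1*(p_1,p_2,m) = 5·m/(5·p_1 + 3·p_2), x_2* = 3·m/(5·p_1 + 3·p_2).
Here 5·14 + 3·9 = 97, giving x_1* = 4.5361 and x_2* = 2.7216.
Utility at the optimum: U(4.5361, 2.7216) = 0.9072.

V = 0.9072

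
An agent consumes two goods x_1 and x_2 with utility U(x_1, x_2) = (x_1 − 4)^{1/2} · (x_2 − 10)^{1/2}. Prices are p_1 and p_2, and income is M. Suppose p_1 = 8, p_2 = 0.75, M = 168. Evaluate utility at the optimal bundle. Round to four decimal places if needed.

MRS = (x_2−10)/(x_1−4). Tangency with p_1/p_2 gives x_2−10 = (p_1/p_2)·(x_1−4).
Substituting into the budget: x_1* = 4 + 0.5·(M − 4·p_1 − 10·p_2)/p_1, and x_2* = 10 + 0.5·(…)/p_2.
Discretionary income = 168 − 4·8 − 10·0.75 = 128.5; x_1* = 4 + 0.5·128.5/8 = 12.0312; x_2* = 10 + 0.5·128.5/0.75 = 95.6667.
Utility at the optimum: U(12.0312, 95.6667) = 26.23.

V = 26.23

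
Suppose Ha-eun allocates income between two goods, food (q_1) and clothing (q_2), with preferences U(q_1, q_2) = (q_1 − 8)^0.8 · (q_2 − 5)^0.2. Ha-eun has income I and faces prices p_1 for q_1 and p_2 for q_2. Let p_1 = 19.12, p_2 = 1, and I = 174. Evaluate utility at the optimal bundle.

V = 0.9177

MRS = 4·(q_2−5)/(q_1−8). Tangency with p_1/p_2 gives q_2−5 = (1/4)·(p_1/p_2)·(q_1−8).
After buying the subsistence bundle (8, 5), a share 0.8 of the remaining income goes to q_1: q_1* = 8 + 0.8·(I − 8p_1 − 5p_2)/p_1.
Discretionary income = 174 − 8·19.12 − 5·1 = 16.04; q_1* = 8 + 0.8·16.04/19.12 = 8.6711; q_2* = 5 + 0.2·16.04/1 = 8.208.
Utility at the optimum: U(8.6711, 8.208) = 0.9177.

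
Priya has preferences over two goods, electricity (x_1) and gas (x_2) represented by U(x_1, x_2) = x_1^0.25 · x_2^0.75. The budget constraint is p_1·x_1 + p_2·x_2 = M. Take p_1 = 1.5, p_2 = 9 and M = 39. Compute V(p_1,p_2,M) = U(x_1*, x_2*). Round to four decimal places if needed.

V = 3.8649

The MRS is (1/3)·x_2/x_1. Set MRS = p_1/p_2.
Rearranging, p_2·x_2 = 3·p_1·x_1. Substituting into the budget gives p_1·x_1·(1 + 3) = M.
Demand: x_1*(p_1,p_2,M) = 0.25·M/p_1 and x_2* = 0.75·M/p_2.
At p_1=1.5, p_2=9, M=39: x_1* = 0.25·39/1.5 = 6.5, x_2* = 3.25.
Utility at the optimum: U(6.5, 3.25) = 3.8649.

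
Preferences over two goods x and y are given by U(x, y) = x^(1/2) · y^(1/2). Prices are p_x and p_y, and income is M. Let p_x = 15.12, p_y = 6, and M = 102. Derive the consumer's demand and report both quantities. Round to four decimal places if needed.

x* = 3.373, y* = 8.5

At p_x=15.12, p_y=6, M=102: x* = 0.5·102/15.12 = 3.373, y* = 8.5.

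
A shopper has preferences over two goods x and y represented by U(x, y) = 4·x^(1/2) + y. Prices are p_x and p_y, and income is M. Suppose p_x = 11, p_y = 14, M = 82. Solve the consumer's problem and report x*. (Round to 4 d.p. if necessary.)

Set MRS = p_x/p_y: 2·x^(−1/2) = p_x/p_y.
Solve: √x = 2·p_y/p_x, so x*(p_x,p_y) = (2·p_y/p_x)², and y* = (M − p_x·x*)/p_y.
Plugging in: x* = (2·14/11)² = 6.4793.

x* = 6.4793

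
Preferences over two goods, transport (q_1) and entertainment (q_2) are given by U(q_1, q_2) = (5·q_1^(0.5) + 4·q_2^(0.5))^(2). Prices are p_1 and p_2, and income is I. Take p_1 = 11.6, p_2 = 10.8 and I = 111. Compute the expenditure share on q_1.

share on q_1 = 0.5926

From the CES first-order condition, (5/4)·(q_2/q_1)^(0.5) = p_1/p_2.
Solve for the ratio: q_2/q_1 = [(4/5)·p_1/p_2]^(2).
Substitute q_2 = (q_2/q_1)·q_1 into the budget: q_1* = I/(p_1 + p_2·(q_2/q_1)).
Numerically q_2/q_1 = 0.738326, so q_1* = 111/(11.6 + 10.8·0.738326) = 5.6708 and q_2* = 0.738326·5.6708 = 4.1869.
Expenditure on q_1: 11.6·5.6708 = 65.7814; share = 0.5926.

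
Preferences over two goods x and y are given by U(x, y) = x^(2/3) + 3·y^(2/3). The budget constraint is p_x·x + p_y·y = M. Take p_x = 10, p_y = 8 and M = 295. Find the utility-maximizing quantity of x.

MRS = MU_x/MU_y = (1/3)·(y/x)^(1/3). Set equal to p_x/p_y.
Hence y/x = (3·p_x/p_y)^(1/(1/3)), i.e. raised to the 3 power.
Substitute y = (y/x)·x into the budget: x* = M/(p_x + p_y·(y/x)).
Numerically y/x = 52.734375, so x* = 295/(10 + 8·52.734375) = 0.6831.

x* = 0.6831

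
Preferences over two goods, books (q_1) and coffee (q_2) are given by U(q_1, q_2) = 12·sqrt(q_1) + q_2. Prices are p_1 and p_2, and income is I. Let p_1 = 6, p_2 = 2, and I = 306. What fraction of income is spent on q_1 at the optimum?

share on q_1 = 0.0784

MU_q_1 = 6/√q_1, MU_q_2 = 1. Tangency: 6/√q_1 = p_1/p_2.
Solve: √q_1 = 6·p_2/p_1, so q_1*(p_1,p_2) = (6·p_2/p_1)², and q_2* = (I − p_1·q_1*)/p_2.
Plugging in: q_1* = (6·2/6)² = 4, q_2* = 141.
Expenditure on q_1: 6·4 = 24; share = 0.0784.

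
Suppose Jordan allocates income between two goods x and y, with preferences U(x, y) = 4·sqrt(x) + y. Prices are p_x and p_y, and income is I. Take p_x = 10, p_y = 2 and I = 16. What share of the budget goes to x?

Utility is quasi-linear in y; the FOC for x is 2/√x = p_x/p_y.
Solve: √x = 2·p_y/p_x, so x*(p_x,p_y) = (2·p_y/p_x)², and y* = (I − p_x·x*)/p_y.
Plugging in: x* = (2·2/10)² = 0.16, y* = 7.2.
Expenditure on x: 10·0.16 = 1.6; share = 0.1.

share on x = 0.1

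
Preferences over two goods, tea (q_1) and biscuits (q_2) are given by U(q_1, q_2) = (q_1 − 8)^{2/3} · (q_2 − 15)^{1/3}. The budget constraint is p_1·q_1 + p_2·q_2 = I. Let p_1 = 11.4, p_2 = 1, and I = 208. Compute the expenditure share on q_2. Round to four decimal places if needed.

Substituting into the budget: q_1* = 8 + 2/3·(I − 8·p_1 − 15·p_2)/p_1, and q_2* = 15 + 1/3·(…)/p_2.
Discretionary income = 208 − 8·11.4 − 15·1 = 101.8; q_1* = 8 + 2/3·101.8/11.4 = 13.9532; q_2* = 15 + 1/3·101.8/1 = 48.9333.
Expenditure on q_2: 1·48.9333 = 48.9333; share = 0.2353.

share on q_2 = 0.2353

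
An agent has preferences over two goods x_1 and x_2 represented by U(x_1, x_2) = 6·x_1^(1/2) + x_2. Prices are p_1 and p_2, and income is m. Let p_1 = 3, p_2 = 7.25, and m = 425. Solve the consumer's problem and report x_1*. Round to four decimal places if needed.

Thus x_1* = (3·p_2/p_1)² — independent of m — with the rest of income spent on x_2.
Plugging in: x_1* = (3·7.25/3)² = 52.5625.

x_1* = 52.5625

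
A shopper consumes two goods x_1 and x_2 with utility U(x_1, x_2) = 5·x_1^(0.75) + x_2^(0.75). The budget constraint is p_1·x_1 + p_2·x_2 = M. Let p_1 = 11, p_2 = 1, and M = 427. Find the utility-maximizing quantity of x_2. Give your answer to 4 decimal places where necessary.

MRS = MU_x_1/MU_x_2 = 5·(x_2/x_1)^(0.25). Set equal to p_1/p_2.
Solve for the ratio: x_2/x_1 = [(1/5)·p_1/p_2]^(4).
Substitute x_2 = (x_2/x_1)·x_1 into the budget: x_1* = M/(p_1 + p_2·(x_2/x_1)).
Numerically x_2/x_1 = 23.4256, so x_1* = 427/(11 + 1·23.4256) = 12.4036 and x_2* = 23.4256·12.4036 = 290.5608.

x_2* = 290.5608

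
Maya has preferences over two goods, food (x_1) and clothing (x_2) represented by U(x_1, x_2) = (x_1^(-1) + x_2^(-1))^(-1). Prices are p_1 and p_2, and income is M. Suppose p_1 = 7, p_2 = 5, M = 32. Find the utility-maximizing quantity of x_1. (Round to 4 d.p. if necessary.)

MU_x_1 ∝ x_1^(-2), MU_x_2 ∝ x_2^(-2), so MRS = (x_2/x_1)^(2) = p_1/p_2.
Hence x_2/x_1 = (p_1/p_2)^(1/(2)), i.e. raised to the 0.5 power.
With the ratio pinned down, the budget gives x_1* = M/(p_1 + p_2·(x_2/x_1)) and x_2* = (x_2/x_1)·x_1*.
Numerically x_2/x_1 = 1.183216, so x_1* = 32/(7 + 5·1.183216) = 2.4775.

x_1* = 2.4775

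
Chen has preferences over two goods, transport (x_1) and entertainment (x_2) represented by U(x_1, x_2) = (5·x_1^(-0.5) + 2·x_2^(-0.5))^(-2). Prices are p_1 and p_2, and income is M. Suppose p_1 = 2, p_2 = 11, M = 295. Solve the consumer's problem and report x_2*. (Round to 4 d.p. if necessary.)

x_2* = 13.1234

Numerically x_2/x_1 = 0.174233, so x_1* = 295/(2 + 11·0.174233) = 75.321 and x_2* = 0.174233·75.321 = 13.1234.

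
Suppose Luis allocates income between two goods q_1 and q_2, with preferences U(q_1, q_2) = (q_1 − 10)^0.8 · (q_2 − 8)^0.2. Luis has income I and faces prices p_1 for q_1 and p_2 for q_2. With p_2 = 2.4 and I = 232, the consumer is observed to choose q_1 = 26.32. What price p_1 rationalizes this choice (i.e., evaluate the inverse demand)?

p_1 = 7

MRS = 4·(q_2−8)/(q_1−10). Tangency with p_1/p_2 gives q_2−8 = (1/4)·(p_1/p_2)·(q_1−10).
Substituting into the budget: q_1* = 10 + 0.8·(I − 10·p_1 − 8·p_2)/p_1, and q_2* = 8 + 0.2·(…)/p_2.
Set q_1* = 26.32 in the demand function and solve for p_1: p_1 = 7.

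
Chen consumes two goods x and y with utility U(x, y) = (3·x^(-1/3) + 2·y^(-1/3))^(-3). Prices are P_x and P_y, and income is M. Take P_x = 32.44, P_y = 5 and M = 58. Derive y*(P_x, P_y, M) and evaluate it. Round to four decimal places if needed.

y* = 3.6672

Substitute y = (y/x)·x into the budget: x* = M/(P_x + P_y·(y/x)).
Numerically y/x = 2.999264, so x* = 58/(32.44 + 5·2.999264) = 1.2227 and y* = 2.999264·1.2227 = 3.6672.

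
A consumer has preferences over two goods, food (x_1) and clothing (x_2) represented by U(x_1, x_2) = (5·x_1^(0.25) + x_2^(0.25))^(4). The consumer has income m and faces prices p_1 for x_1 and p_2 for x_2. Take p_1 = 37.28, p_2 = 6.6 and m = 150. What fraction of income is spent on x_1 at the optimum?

Substitute x_2 = (x_2/x_1)·x_1 into the budget: x_1* = m/(p_1 + p_2·(x_2/x_1)).
Numerically x_2/x_1 = 1.176565, so x_1* = 150/(37.28 + 6.6·1.176565) = 3.33 and x_2* = 1.176565·3.33 = 3.9179.
Expenditure on x_1: 37.28·3.33 = 124.1416; share = 0.8276.

share on x_1 = 0.8276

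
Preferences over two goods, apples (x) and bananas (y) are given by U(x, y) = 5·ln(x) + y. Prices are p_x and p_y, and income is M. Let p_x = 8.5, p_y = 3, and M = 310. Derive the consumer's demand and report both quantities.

x* = 1.7647, y* = 98.3333

Set MRS = p_x/p_y: (5/x)/1 = p_x/p_y.
So x*(p_x,p_y) = 5·p_y/p_x, independent of income; and y* = (M − 5·p_y)/p_y.
At the given prices: x* = 5·3/8.5 = 1.7647, and y* = 98.3333.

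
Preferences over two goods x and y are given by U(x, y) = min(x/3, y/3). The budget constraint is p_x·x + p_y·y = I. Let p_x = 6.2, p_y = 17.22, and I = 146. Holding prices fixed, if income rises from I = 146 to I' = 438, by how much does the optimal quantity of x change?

Demand: x*(p_x,p_y,I) = 3·I/(3·p_x + 3·p_y), y* = 3·I/(3·p_x + 3·p_y).
Here 3·6.2 + 3·17.22 = 70.26, giving x* = 6.234.
At I' = 438: x* = 18.702. Change: 18.702 − 6.234 = 12.468.

Δx* = 12.468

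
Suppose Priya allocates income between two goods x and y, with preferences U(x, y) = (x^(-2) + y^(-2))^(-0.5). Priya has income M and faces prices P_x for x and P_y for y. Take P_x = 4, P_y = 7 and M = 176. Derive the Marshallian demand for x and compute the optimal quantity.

x* = 17.9431

MRS = MU_x/MU_y = (y/x)^(3). Set equal to P_x/P_y.
Hence y/x = (P_x/P_y)^(1/(3)), i.e. raised to the 1/3 power.
With the ratio pinned down, the budget gives x* = M/(P_x + P_y·(y/x)) and y* = (y/x)·x*.
Numerically y/x = 0.829827, so x* = 176/(4 + 7·0.829827) = 17.9431.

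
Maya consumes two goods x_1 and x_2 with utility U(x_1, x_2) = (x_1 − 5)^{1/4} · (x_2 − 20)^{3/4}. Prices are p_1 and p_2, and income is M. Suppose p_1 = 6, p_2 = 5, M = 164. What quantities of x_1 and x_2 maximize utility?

x_1* = 6.4167, x_2* = 25.1

Substituting into the budget: x_1* = 5 + 0.25·(M − 5·p_1 − 20·p_2)/p_1, and x_2* = 20 + 0.75·(…)/p_2.
Discretionary income = 164 − 5·6 − 20·5 = 34; x_1* = 5 + 0.25·34/6 = 6.4167; x_2* = 20 + 0.75·34/5 = 25.1.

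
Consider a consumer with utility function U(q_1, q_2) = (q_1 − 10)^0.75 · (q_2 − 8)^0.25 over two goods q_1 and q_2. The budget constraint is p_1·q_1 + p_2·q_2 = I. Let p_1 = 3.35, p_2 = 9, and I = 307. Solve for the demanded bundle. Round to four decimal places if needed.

q_1* = 55.1119, q_2* = 13.5972

Discretionary income = 307 − 10·3.35 − 8·9 = 201.5; q_1* = 10 + 0.75·201.5/3.35 = 55.1119; q_2* = 8 + 0.25·201.5/9 = 13.5972.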